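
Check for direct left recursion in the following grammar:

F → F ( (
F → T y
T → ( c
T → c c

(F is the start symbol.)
Direct left recursion occurs when N → N α for some non-terminal N (the right-hand side begins with the left-hand side itself).

F → F ( (: LEFT RECURSIVE (starts with F)
F → T y: starts with T
T → ( c: starts with '('
T → c c: starts with c

The grammar has direct left recursion on: F.

Answer: Yes, F is left-recursive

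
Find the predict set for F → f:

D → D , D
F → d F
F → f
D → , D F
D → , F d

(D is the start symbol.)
{ 'f' }

PREDICT(F → f) = (FIRST(RHS) \ {ε}) ∪ (FOLLOW(F) if ε ∈ FIRST(RHS), i.e. RHS ⇒* ε)
FIRST(f) = { 'f' }
ε ∉ FIRST(f), so FOLLOW(F) is not added.
PREDICT(F → f) = { 'f' }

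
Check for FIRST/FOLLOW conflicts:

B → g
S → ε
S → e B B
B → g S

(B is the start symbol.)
A FIRST/FOLLOW conflict occurs when a non-terminal N has a nullable alternative N → β (β ⇒* ε) and another alternative N → α with FIRST(α) ∩ FOLLOW(N) ≠ ∅: on such a lookahead the parser cannot decide between expanding α and letting N vanish via β.

Nullable non-terminals: S.

S: nullable alternative(s) S → ε; FOLLOW(S) = { $, 'g' }
  S → ε: FIRST \ {ε} = { } — this is the only nullable alternative, skip
  S → e B B: FIRST \ {ε} = { 'e' } — disjoint from FOLLOW(S)

B has no nullable alternative, so no FIRST/FOLLOW check is needed there.

No FIRST/FOLLOW conflicts found.

Answer: No FIRST/FOLLOW conflicts.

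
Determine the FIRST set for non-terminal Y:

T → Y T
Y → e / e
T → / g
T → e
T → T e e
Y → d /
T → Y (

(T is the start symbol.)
{ 'd', 'e' }

To compute FIRST(Y), examine every production with Y on the left-hand side, reading each right-hand side left to right until a non-nullable symbol is reached.

From Y → e / e:
  - e is a terminal: add 'e' and stop
From Y → d /:
  - d is a terminal: add 'd' and stop

Collecting: FIRST(Y) = { 'd', 'e' }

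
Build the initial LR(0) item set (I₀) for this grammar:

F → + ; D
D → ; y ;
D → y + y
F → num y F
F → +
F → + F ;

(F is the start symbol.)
{ [F → . + ; D], [F → . + F ;], [F → . +], [F → . num y F], [F' → . F] }

First, augment the grammar with F' → F
I₀ = CLOSURE({ [F' → . F] }):
  [F' → . F] has the dot before F: add [F → . + ; D], [F → . num y F], [F → . +], [F → . + F ;]
No further items can be added.

I₀ = { [F → . + ; D], [F → . + F ;], [F → . +], [F → . num y F], [F' → . F] }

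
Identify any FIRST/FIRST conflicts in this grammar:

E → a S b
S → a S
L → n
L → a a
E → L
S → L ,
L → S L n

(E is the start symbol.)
Yes. E → a S b / E → L on { 'a' }; S → a S / S → L ',' on { 'a' }; L → n / L → S L n on { 'n' }; L → a a / L → S L n on { 'a' }

FIRST sets of the non-terminals at (or reachable through a nullable prefix from) the front of some alternative:
  FIRST(L) = { 'a', 'n' }
  FIRST(S) = { 'a', 'n' }

Productions for E:
  E → a S b: FIRST = { 'a' }
  E → L: FIRST = { 'a', 'n' }
Productions for S:
  S → a S: FIRST = { 'a' }
  S → L ,: FIRST = { 'a', 'n' }
Productions for L:
  L → n: FIRST = { 'n' }
  L → a a: FIRST = { 'a' }
  L → S L n: FIRST = { 'a', 'n' }

Conflict for E: E → a S b and E → L
  Overlap: { 'a' }
Conflict for S: S → a S and S → L ,
  Overlap: { 'a' }
Conflict for L: L → n and L → S L n
  Overlap: { 'n' }
Conflict for L: L → a a and L → S L n
  Overlap: { 'a' }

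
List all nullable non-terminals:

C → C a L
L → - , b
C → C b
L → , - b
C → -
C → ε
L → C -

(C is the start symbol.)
ε-productions: C → ε
So C is immediately nullable.
No further non-terminal can be added: every production for the remaining non-terminals contains a terminal or a non-nullable non-terminal.
Nullable = { 'C' }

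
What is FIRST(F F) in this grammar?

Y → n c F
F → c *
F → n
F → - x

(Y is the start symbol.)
{ '-', 'c', 'n' }

FIRST sets of the non-terminals involved (from the grammar, by fixed-point iteration):
  FIRST(F) = { '-', 'c', 'n' }

To compute FIRST(F F), process the symbols left to right:
Symbol F is a non-terminal. Add FIRST(F) \ {ε} = { '-', 'c', 'n' }
F is not nullable (ε ∉ FIRST(F)), so stop here.
FIRST(F F) = { '-', 'c', 'n' }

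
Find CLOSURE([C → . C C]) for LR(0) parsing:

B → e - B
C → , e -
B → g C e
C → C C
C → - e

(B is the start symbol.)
To compute CLOSURE, for each item [A → α.Bβ] where B is a non-terminal, add [B → .γ] for all productions B → γ; repeat for the newly added items until nothing changes.

Start with: [C → . C C]
  [C → . C C] has the dot before C: add [C → . , e -], [C → . - e]
No further items can be added.

CLOSURE = { [C → . , e -], [C → . - e], [C → . C C] }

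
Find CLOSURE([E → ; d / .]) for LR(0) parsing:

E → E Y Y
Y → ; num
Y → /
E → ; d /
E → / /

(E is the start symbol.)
{ [E → ; d / .] }

To compute CLOSURE, for each item [A → α.Bβ] where B is a non-terminal, add [B → .γ] for all productions B → γ; repeat for the newly added items until nothing changes.

Start with: [E → ; d / .]
The dot is at the end, so nothing is added.

CLOSURE = { [E → ; d / .] }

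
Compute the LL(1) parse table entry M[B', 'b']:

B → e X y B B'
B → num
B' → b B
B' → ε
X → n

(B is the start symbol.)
To find M[B', 'b'], we find productions for B' where 'b' is in the predict set (PREDICT(N → α) = (FIRST(α) \ {ε}) ∪ (FOLLOW(N) if α ⇒* ε)).

Relevant sets:
  FOLLOW(B') = { $, 'b' }

B' → b B: PREDICT = { 'b' }
  'b' is in predict set, so this production goes in M[B', 'b']
B' → ε: PREDICT = { $, 'b' }
  'b' is in predict set, so this production goes in M[B', 'b']

M[B', 'b'] = B' → b B, B' → ε  (a multiply-defined cell — the grammar is not LL(1))

Answer: B' → b B, B' → ε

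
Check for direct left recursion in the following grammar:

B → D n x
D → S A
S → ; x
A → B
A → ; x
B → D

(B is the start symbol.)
No direct left recursion

Direct left recursion occurs when N → N α for some non-terminal N (the right-hand side begins with the left-hand side itself).

B → D n x: starts with D
D → S A: starts with S
S → ; x: starts with ';'
A → B: starts with B
A → ; x: starts with ';'
B → D: starts with D

No direct left recursion found.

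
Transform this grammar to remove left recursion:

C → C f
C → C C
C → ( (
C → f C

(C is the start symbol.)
C is directly left-recursive. The standard transformation for
  A → A α₁ | ... | A α_m | β₁ | ... | β_n
is
  A  → β₁ A' | ... | β_n A'
  A' → α₁ A' | ... | α_m A' | ε

C → ( ( becomes C → ( ( C'
C → f C becomes C → f C C'
C → C f becomes C' → f C'
C → C C becomes C' → C C'
Add C' → ε

Resulting grammar:
C → ( ( C'
C → f C C'
C' → f C'
C' → C C'
C' → ε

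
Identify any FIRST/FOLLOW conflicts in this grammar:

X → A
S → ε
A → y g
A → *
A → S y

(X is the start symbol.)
Nullable non-terminals: S.
S has a nullable alternative but only one production, so nothing to check.

A, X have no nullable alternative, so no FIRST/FOLLOW check is needed there.

No FIRST/FOLLOW conflicts found.

Answer: No FIRST/FOLLOW conflicts.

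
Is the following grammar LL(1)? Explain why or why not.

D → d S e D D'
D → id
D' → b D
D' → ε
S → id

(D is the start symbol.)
No. Predict set conflict for D': { 'b' }

Relevant sets:
  FOLLOW(D') = { $, 'b' }

For D:
  PREDICT(D → d S e D D') = { 'd' }
  PREDICT(D → id) = { 'id' }
For D':
  PREDICT(D' → b D) = { 'b' }
  PREDICT(D' → ε) = { $, 'b' }
S has a single production, so nothing to check there.

Conflict found: Predict set conflict for D': { 'b' }
The grammar is NOT LL(1).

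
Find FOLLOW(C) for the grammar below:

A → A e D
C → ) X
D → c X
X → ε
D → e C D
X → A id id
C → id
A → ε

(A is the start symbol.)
To compute FOLLOW(C), find every occurrence of C on a right-hand side N → α C β: add FIRST(β) \ {ε}, and if β is empty or nullable also add FOLLOW(N). Iterate to a fixed point.

In D → e C D: C is followed by D, add FIRST(D) \ {ε} = { 'c', 'e' }

Taking the union: FOLLOW(C) = { 'c', 'e' }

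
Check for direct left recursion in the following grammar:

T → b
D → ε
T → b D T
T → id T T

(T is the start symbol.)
No direct left recursion

Direct left recursion occurs when N → N α for some non-terminal N (the right-hand side begins with the left-hand side itself).

T → b: starts with b
D → ε: starts with ε
T → b D T: starts with b
T → id T T: starts with id

No direct left recursion found.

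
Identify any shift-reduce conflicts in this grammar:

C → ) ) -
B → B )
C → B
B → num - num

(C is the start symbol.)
Yes — I2: [C → B .] vs [B → B . )]

A shift-reduce conflict occurs when an LR(0) state has both:
  - a complete (reduce) item [A → α .] (dot at the end), and
  - a shift item [B → β . c γ] (dot before a terminal).

Augment with C' → C and build the canonical LR(0) collection (I0 = CLOSURE({[C' → . C]}), then GOTO on every symbol after a dot until no new states appear). It has 10 states:
  I0: { [B → . B )], [B → . num - num], [C → . ) ) -], [C → . B], [C' → . C] }  — shift
  I1: { [C → ) . ) -] }  — shift
  I2: { [B → B . )], [C → B .] }  — shift, reduce
  I3: { [C' → C .] }  — accept
  I4: { [B → num . - num] }  — shift
  I5: { [B → num - . num] }  — shift
  I6: { [B → num - num .] }  — reduce
  I7: { [B → B ) .] }  — reduce
  I8: { [C → ) ) . -] }  — shift
  I9: { [C → ) ) - .] }  — reduce

I2 contains reduce item [C → B .] and shift item [B → B . )] — shift-reduce conflict.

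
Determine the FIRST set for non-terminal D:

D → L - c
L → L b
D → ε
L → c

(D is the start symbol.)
FIRST sets of the other non-terminals involved (by the same procedure, iterated to a fixed point):
  FIRST(L) = { 'c' }

From D → L - c:
  - L is a non-terminal: add FIRST(L) \ {ε} = { 'c' }
    L is not nullable, so stop
From D → ε:
  - ε-production, so ε ∈ FIRST(D)

Collecting: FIRST(D) = { 'c', ε }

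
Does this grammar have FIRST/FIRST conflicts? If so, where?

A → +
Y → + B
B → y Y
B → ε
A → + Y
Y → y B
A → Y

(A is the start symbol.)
A FIRST/FIRST conflict occurs when two productions N → α and N → β for the same non-terminal have FIRST(α) ∩ FIRST(β) ≠ ∅ (with ε ∈ FIRST of a nullable right-hand side, so two nullable alternatives also conflict).

FIRST sets of the non-terminals at (or reachable through a nullable prefix from) the front of some alternative:
  FIRST(Y) = { '+', 'y' }

Productions for A:
  A → +: FIRST = { '+' }
  A → + Y: FIRST = { '+' }
  A → Y: FIRST = { '+', 'y' }
Productions for Y:
  Y → + B: FIRST = { '+' }
  Y → y B: FIRST = { 'y' }
Productions for B:
  B → y Y: FIRST = { 'y' }
  B → ε: FIRST = { ε }

Conflict for A: A → + and A → + Y
  Overlap: { '+' }
Conflict for A: A → + and A → Y
  Overlap: { '+' }
Conflict for A: A → + Y and A → Y
  Overlap: { '+' }

Answer: Yes. A → '+' / A → '+' Y on { '+' }; A → '+' / A → Y on { '+' }; A → '+' Y / A → Y on { '+' }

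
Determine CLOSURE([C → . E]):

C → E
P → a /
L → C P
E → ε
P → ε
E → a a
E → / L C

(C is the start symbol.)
To compute CLOSURE, for each item [A → α.Bβ] where B is a non-terminal, add [B → .γ] for all productions B → γ; repeat for the newly added items until nothing changes.

Start with: [C → . E]
  [C → . E] has the dot before E: add [E → .], [E → . a a], [E → . / L C]
No further items can be added.

CLOSURE = { [C → . E], [E → . / L C], [E → . a a], [E → .] }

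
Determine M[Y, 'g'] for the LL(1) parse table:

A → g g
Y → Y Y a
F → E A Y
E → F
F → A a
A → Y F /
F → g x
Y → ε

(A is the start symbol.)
Y → ε

To find M[Y, 'g'], we find productions for Y where 'g' is in the predict set (PREDICT(N → α) = (FIRST(α) \ {ε}) ∪ (FOLLOW(N) if α ⇒* ε)).

Relevant sets:
  FIRST(Y) = { 'a', ε }
  FOLLOW(Y) = { '/', 'a', 'g' }

Y → Y Y a: PREDICT = { 'a' }
Y → ε: PREDICT = { '/', 'a', 'g' }
  'g' is in predict set, so this production goes in M[Y, 'g']

M[Y, 'g'] = Y → ε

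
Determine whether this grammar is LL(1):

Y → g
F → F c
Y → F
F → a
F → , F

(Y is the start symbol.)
No. Predict set conflict for F: { 'a' }

A grammar is LL(1) if for each non-terminal N with multiple productions, the predict sets of those productions are pairwise disjoint, where PREDICT(N → α) = (FIRST(α) \ {ε}) ∪ (FOLLOW(N) if α ⇒* ε).

Relevant sets:
  FIRST(F) = { ',', 'a' }

For Y:
  PREDICT(Y → g) = { 'g' }
  PREDICT(Y → F) = { ',', 'a' }
For F:
  PREDICT(F → F c) = { ',', 'a' }
  PREDICT(F → a) = { 'a' }
  PREDICT(F → ',' F) = { ',' }

Conflict found: Predict set conflict for F: { 'a' }
The grammar is NOT LL(1).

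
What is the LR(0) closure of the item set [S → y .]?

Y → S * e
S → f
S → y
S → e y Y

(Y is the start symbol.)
To compute CLOSURE, for each item [A → α.Bβ] where B is a non-terminal, add [B → .γ] for all productions B → γ; repeat for the newly added items until nothing changes.

Start with: [S → y .]
The dot is at the end, so nothing is added.

CLOSURE = { [S → y .] }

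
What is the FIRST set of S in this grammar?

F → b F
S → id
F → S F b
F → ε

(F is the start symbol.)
{ 'id' }

To compute FIRST(S), examine every production with S on the left-hand side, reading each right-hand side left to right until a non-nullable symbol is reached.

From S → id:
  - id is a terminal: add 'id' and stop

Collecting: FIRST(S) = { 'id' }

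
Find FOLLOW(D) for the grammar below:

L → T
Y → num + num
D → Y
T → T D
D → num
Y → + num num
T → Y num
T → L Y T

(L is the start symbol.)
{ $, '+', 'num' }

To compute FOLLOW(D), find every occurrence of D on a right-hand side N → α D β: add FIRST(β) \ {ε}, and if β is empty or nullable also add FOLLOW(N). Iterate to a fixed point.

In T → T D: D is at the end, add FOLLOW(T)

The FOLLOW sets referred to above (computed the same way, to a fixed point):
  FOLLOW(T) = { $, '+', 'num' }

Taking the union: FOLLOW(D) = { $, '+', 'num' }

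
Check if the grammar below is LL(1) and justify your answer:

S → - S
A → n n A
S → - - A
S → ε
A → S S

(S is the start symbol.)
No. Predict set conflict for S: { '-' }

A grammar is LL(1) if for each non-terminal N with multiple productions, the predict sets of those productions are pairwise disjoint, where PREDICT(N → α) = (FIRST(α) \ {ε}) ∪ (FOLLOW(N) if α ⇒* ε).

Relevant sets:
  FIRST(S) = { '-', ε }
  FOLLOW(S) = { $, '-' }
  FOLLOW(A) = { $, '-' }

For S:
  PREDICT(S → '-' S) = { '-' }
  PREDICT(S → '-' '-' A) = { '-' }
  PREDICT(S → ε) = { $, '-' }
For A:
  PREDICT(A → n n A) = { 'n' }
  PREDICT(A → S S) = { $, '-' }

Conflict found: Predict set conflict for S: { '-' }
The grammar is NOT LL(1).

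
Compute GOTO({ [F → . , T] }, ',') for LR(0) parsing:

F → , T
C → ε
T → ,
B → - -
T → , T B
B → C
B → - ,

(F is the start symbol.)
{ [F → , . T], [T → . , T B], [T → . ,] }

GOTO(I, ',') = CLOSURE({ [A → αX.β] : [A → α.Xβ] ∈ I, X = ',' })

Items with dot before ',', with the dot advanced:
  [F → . , T] → [F → , . T]
Closure of the advanced items:
  [F → , . T] has the dot before T: add [T → . ,], [T → . , T B]

GOTO = { [F → , . T], [T → . , T B], [T → . ,] }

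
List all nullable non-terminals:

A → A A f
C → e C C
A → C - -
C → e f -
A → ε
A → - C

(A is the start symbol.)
A non-terminal is nullable if it can derive ε (the empty string): either it has an ε-production, or it has a production whose right-hand side consists entirely of nullable non-terminals.

ε-productions: A → ε
So A is immediately nullable.
No further non-terminal can be added: every production for the remaining non-terminals contains a terminal or a non-nullable non-terminal.
Nullable = { 'A' }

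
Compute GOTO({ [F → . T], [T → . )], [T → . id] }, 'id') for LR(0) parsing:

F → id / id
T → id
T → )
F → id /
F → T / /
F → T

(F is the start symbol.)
{ [T → id .] }

GOTO(I, 'id') = CLOSURE({ [A → αX.β] : [A → α.Xβ] ∈ I, X = 'id' })

Items with dot before 'id', with the dot advanced:
  [T → . id] → [T → id .]
Closure adds nothing (no advanced item has the dot before a non-terminal).

GOTO = { [T → id .] }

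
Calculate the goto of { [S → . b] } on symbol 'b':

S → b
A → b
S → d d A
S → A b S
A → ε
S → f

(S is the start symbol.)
GOTO(I, 'b') = CLOSURE({ [A → αX.β] : [A → α.Xβ] ∈ I, X = 'b' })

Items with dot before 'b', with the dot advanced:
  [S → . b] → [S → b .]
Closure adds nothing (no advanced item has the dot before a non-terminal).

GOTO = { [S → b .] }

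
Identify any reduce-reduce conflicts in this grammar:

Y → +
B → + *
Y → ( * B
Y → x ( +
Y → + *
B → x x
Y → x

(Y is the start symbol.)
A reduce-reduce conflict occurs when an LR(0) state has two complete items [A → α .] and [B → β .] — both call for a reduction, and with no lookahead the parser cannot choose between them.

Augment with Y' → Y and build the canonical LR(0) collection (I0 = CLOSURE({[Y' → . Y]}), then GOTO on every symbol after a dot until no new states appear). It has 14 states:
  I0: { [Y → . ( * B], [Y → . + *], [Y → . +], [Y → . x ( +], [Y → . x], [Y' → . Y] }  — shift
  I1: { [Y → ( . * B] }  — shift
  I2: { [Y → + . *], [Y → + .] }  — shift, reduce
  I3: { [Y' → Y .] }  — accept
  I4: { [Y → x . ( +], [Y → x .] }  — shift, reduce
  I5: { [Y → x ( . +] }  — shift
  I6: { [Y → x ( + .] }  — reduce
  I7: { [Y → + * .] }  — reduce
  I8: { [B → . + *], [B → . x x], [Y → ( * . B] }  — shift
  I9: { [B → + . *] }  — shift
  I10: { [Y → ( * B .] }  — reduce
  I11: { [B → x . x] }  — shift
  I12: { [B → x x .] }  — reduce
  I13: { [B → + * .] }  — reduce

No state contains more than one complete item.

Answer: No reduce-reduce conflicts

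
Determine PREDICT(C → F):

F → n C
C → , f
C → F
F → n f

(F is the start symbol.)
PREDICT(C → F) = (FIRST(RHS) \ {ε}) ∪ (FOLLOW(C) if ε ∈ FIRST(RHS), i.e. RHS ⇒* ε)
FIRST(F) = { 'n' }
FIRST(F) = { 'n' }
ε ∉ FIRST(F), so FOLLOW(C) is not added.
PREDICT(C → F) = { 'n' }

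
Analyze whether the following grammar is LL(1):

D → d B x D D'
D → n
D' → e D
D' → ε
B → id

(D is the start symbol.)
A grammar is LL(1) if for each non-terminal N with multiple productions, the predict sets of those productions are pairwise disjoint, where PREDICT(N → α) = (FIRST(α) \ {ε}) ∪ (FOLLOW(N) if α ⇒* ε).

Relevant sets:
  FOLLOW(D') = { $, 'e' }

For D:
  PREDICT(D → d B x D D') = { 'd' }
  PREDICT(D → n) = { 'n' }
For D':
  PREDICT(D' → e D) = { 'e' }
  PREDICT(D' → ε) = { $, 'e' }
B has a single production, so nothing to check there.

Conflict found: Predict set conflict for D': { 'e' }
The grammar is NOT LL(1).

Answer: No. Predict set conflict for D': { 'e' }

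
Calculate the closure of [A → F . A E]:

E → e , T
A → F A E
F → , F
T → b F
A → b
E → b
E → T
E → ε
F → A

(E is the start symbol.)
{ [A → . F A E], [A → . b], [A → F . A E], [F → . , F], [F → . A] }

To compute CLOSURE, for each item [A → α.Bβ] where B is a non-terminal, add [B → .γ] for all productions B → γ; repeat for the newly added items until nothing changes.

Start with: [A → F . A E]
  [A → F . A E] has the dot before A: add [A → . F A E], [A → . b]
  [A → . F A E] has the dot before F: add [F → . , F], [F → . A]
No further items can be added.

CLOSURE = { [A → . F A E], [A → . b], [A → F . A E], [F → . , F], [F → . A] }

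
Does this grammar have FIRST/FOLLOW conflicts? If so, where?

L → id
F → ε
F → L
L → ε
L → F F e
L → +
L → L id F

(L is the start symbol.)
Yes. L → id with FOLLOW(L) on { 'id' }; L → F F e with FOLLOW(L) on { '+', 'e', 'id' }; L → '+' with FOLLOW(L) on { '+' }; L → L id F with FOLLOW(L) on { '+', 'e', 'id' }; F → L with FOLLOW(F) on { '+', 'e', 'id' }

A FIRST/FOLLOW conflict occurs when a non-terminal N has a nullable alternative N → β (β ⇒* ε) and another alternative N → α with FIRST(α) ∩ FOLLOW(N) ≠ ∅: on such a lookahead the parser cannot decide between expanding α and letting N vanish via β.

Nullable non-terminals: F, L.
FIRST sets used below: FIRST(L) = { '+', 'e', 'id', ε }, FIRST(F) = { '+', 'e', 'id', ε }

F: nullable alternative(s) F → ε, F → L; FOLLOW(F) = { $, '+', 'e', 'id' }
  F → ε: FIRST \ {ε} = { } — disjoint from FOLLOW(F)
  F → L: FIRST \ {ε} = { '+', 'e', 'id' } — overlaps FOLLOW(F) on { '+', 'e', 'id' }: CONFLICT

L: nullable alternative(s) L → ε; FOLLOW(L) = { $, '+', 'e', 'id' }
  L → id: FIRST \ {ε} = { 'id' } — overlaps FOLLOW(L) on { 'id' }: CONFLICT
  L → ε: FIRST \ {ε} = { } — this is the only nullable alternative, skip
  L → F F e: FIRST \ {ε} = { '+', 'e', 'id' } — overlaps FOLLOW(L) on { '+', 'e', 'id' }: CONFLICT
  L → +: FIRST \ {ε} = { '+' } — overlaps FOLLOW(L) on { '+' }: CONFLICT
  L → L id F: FIRST \ {ε} = { '+', 'e', 'id' } — overlaps FOLLOW(L) on { '+', 'e', 'id' }: CONFLICT

So the grammar has 5 FIRST/FOLLOW conflicts (marked CONFLICT above).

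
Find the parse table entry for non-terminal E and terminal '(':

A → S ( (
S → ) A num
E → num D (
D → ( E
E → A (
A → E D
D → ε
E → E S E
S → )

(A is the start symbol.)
To find M[E, '('], we find productions for E where '(' is in the predict set (PREDICT(N → α) = (FIRST(α) \ {ε}) ∪ (FOLLOW(N) if α ⇒* ε)).

Relevant sets:
  FIRST(A) = { ')', 'num' }
  FIRST(E) = { ')', 'num' }

E → num D (: PREDICT = { 'num' }
E → A (: PREDICT = { ')', 'num' }
E → E S E: PREDICT = { ')', 'num' }

M[E, '('] is empty (no production applies)

Answer: Empty (error entry)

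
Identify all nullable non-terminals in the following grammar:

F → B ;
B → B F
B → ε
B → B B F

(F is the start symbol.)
A non-terminal is nullable if it can derive ε (the empty string): either it has an ε-production, or it has a production whose right-hand side consists entirely of nullable non-terminals.

ε-productions: B → ε
So B is immediately nullable.
No further non-terminal can be added: every production for the remaining non-terminals contains a terminal or a non-nullable non-terminal.
Nullable = { 'B' }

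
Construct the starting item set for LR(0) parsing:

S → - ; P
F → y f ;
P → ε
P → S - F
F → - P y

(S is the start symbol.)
{ [S → . - ; P], [S' → . S] }

First, augment the grammar with S' → S
I₀ = CLOSURE({ [S' → . S] }):
  [S' → . S] has the dot before S: add [S → . - ; P]
No further items can be added.

I₀ = { [S → . - ; P], [S' → . S] }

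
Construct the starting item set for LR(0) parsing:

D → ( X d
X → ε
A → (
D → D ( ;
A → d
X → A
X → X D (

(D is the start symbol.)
{ [D → . ( X d], [D → . D ( ;], [D' → . D] }

First, augment the grammar with D' → D
I₀ = CLOSURE({ [D' → . D] }):
  [D' → . D] has the dot before D: add [D → . ( X d], [D → . D ( ;]
No further items can be added.

I₀ = { [D → . ( X d], [D → . D ( ;], [D' → . D] }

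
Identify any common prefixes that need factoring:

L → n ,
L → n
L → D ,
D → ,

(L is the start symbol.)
Yes, L has productions with common prefix 'n'

Left-factoring is needed when two productions for the same non-terminal
share a common prefix on the right-hand side.

Productions for L:
  L → n ,
  L → n
  L → D ,

Found common prefix 'n' in productions for L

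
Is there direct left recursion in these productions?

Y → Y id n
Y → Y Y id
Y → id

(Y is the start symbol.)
Direct left recursion occurs when N → N α for some non-terminal N (the right-hand side begins with the left-hand side itself).

Y → Y id n: LEFT RECURSIVE (starts with Y)
Y → Y Y id: LEFT RECURSIVE (starts with Y)
Y → id: starts with id

The grammar has direct left recursion on: Y.

Answer: Yes, Y is left-recursive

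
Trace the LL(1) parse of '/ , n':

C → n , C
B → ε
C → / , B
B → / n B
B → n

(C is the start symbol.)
LL(1) parsing maintains a stack (initially the start symbol over $) and the input. At each step: if the stack top is a terminal, match it against the current input token; if it is a non-terminal N, replace it with the RHS of M[N, lookahead] (the unique production whose predict set contains the lookahead).

Stack is shown with the top on the left.

Stack    Input    Action
------------------------
C $      / , n $  output C → / , B
/ , B $  / , n $  match '/'
, B $    , n $    match ','
B $      n $      output B → n
n $      n $      match 'n'
$        $        accept

The string is accepted.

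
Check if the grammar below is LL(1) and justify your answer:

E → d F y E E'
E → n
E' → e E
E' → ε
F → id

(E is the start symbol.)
No. Predict set conflict for E': { 'e' }

A grammar is LL(1) if for each non-terminal N with multiple productions, the predict sets of those productions are pairwise disjoint, where PREDICT(N → α) = (FIRST(α) \ {ε}) ∪ (FOLLOW(N) if α ⇒* ε).

Relevant sets:
  FOLLOW(E') = { $, 'e' }

For E:
  PREDICT(E → d F y E E') = { 'd' }
  PREDICT(E → n) = { 'n' }
For E':
  PREDICT(E' → e E) = { 'e' }
  PREDICT(E' → ε) = { $, 'e' }
F has a single production, so nothing to check there.

Conflict found: Predict set conflict for E': { 'e' }
The grammar is NOT LL(1).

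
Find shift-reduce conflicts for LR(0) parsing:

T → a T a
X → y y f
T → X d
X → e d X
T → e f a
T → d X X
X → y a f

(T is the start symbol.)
No shift-reduce conflicts

A shift-reduce conflict occurs when an LR(0) state has both:
  - a complete (reduce) item [A → α .] (dot at the end), and
  - a shift item [B → β . c γ] (dot before a terminal).

Augment with T' → T and build the canonical LR(0) collection (I0 = CLOSURE({[T' → . T]}), then GOTO on every symbol after a dot until no new states appear). It has 21 states:
  I0: { [T → . X d], [T → . a T a], [T → . d X X], [T → . e f a], [T' → . T], [X → . e d X], [X → . y a f], [X → . y y f] }  — shift
  I1: { [T' → T .] }  — accept
  I2: { [T → X . d] }  — shift
  I3: { [T → . X d], [T → . a T a], [T → . d X X], [T → . e f a], [T → a . T a], [X → . e d X], [X → . y a f], [X → . y y f] }  — shift
  I4: { [T → d . X X], [X → . e d X], [X → . y a f], [X → . y y f] }  — shift
  I5: { [T → e . f a], [X → e . d X] }  — shift
  I6: { [X → y . a f], [X → y . y f] }  — shift
  I7: { [X → y a . f] }  — shift
  I8: { [X → y y . f] }  — shift
  I9: { [X → y y f .] }  — reduce
  I10: { [X → y a f .] }  — reduce
  I11: { [X → . e d X], [X → . y a f], [X → . y y f], [X → e d . X] }  — shift
  I12: { [T → e f . a] }  — shift
  I13: { [T → e f a .] }  — reduce
  I14: { [X → e d X .] }  — reduce
  I15: { [X → e . d X] }  — shift
  I16: { [T → d X . X], [X → . e d X], [X → . y a f], [X → . y y f] }  — shift
  I17: { [T → d X X .] }  — reduce
  I18: { [T → a T . a] }  — shift
  I19: { [T → a T a .] }  — reduce
  I20: { [T → X d .] }  — reduce

No state contains both a complete item and a shift item.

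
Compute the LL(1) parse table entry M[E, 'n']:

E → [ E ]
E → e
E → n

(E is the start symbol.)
E → n

To find M[E, 'n'], we find productions for E where 'n' is in the predict set (PREDICT(N → α) = (FIRST(α) \ {ε}) ∪ (FOLLOW(N) if α ⇒* ε)).

E → [ E ]: PREDICT = { '[' }
E → e: PREDICT = { 'e' }
E → n: PREDICT = { 'n' }
  'n' is in predict set, so this production goes in M[E, 'n']

M[E, 'n'] = E → n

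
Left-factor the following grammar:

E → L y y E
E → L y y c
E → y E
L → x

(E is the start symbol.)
Left-factoring transforms A → αβ₁ | αβ₂ into A → αA' and A' → β₁ | β₂
(α is the longest common prefix among the alternatives). Repeat until
no nonterminal has two alternatives with a common prefix.

Round 1: E has alternatives sharing prefix 'L y y'. Introduce E': E → L y y E'
  Add: E' → E
  Add: E' → c

No remaining common prefixes — done.

Resulting grammar:
E → L y y E'
E' → E
E' → c
E → y E
L → x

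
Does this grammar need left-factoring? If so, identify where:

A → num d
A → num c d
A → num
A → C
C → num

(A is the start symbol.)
Left-factoring is needed when two productions for the same non-terminal
share a common prefix on the right-hand side.

Productions for A:
  A → num d
  A → num c d
  A → num
  A → C

Found common prefix 'num' in productions for A

Answer: Yes, A has productions with common prefix 'num'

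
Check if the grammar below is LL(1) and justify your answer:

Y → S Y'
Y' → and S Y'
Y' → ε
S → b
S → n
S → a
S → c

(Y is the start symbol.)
Yes, the grammar is LL(1).

Relevant sets:
  FOLLOW(Y') = { $ }

For Y':
  PREDICT(Y' → and S Y') = { 'and' }
  PREDICT(Y' → ε) = { $ }
For S:
  PREDICT(S → b) = { 'b' }
  PREDICT(S → n) = { 'n' }
  PREDICT(S → a) = { 'a' }
  PREDICT(S → c) = { 'c' }
Y has a single production, so nothing to check there.

All predict sets are disjoint. The grammar IS LL(1).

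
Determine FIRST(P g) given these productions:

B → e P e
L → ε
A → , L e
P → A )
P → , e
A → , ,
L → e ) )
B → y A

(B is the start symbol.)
FIRST sets of the non-terminals involved (from the grammar, by fixed-point iteration):
  FIRST(P) = { ',' }

To compute FIRST(P g), process the symbols left to right:
Symbol P is a non-terminal. Add FIRST(P) \ {ε} = { ',' }
P is not nullable (ε ∉ FIRST(P)), so stop here.
FIRST(P g) = { ',' }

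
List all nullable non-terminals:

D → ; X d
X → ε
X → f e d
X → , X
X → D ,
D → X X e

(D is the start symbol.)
A non-terminal is nullable if it can derive ε (the empty string): either it has an ε-production, or it has a production whose right-hand side consists entirely of nullable non-terminals.

ε-productions: X → ε
So X is immediately nullable.
No further non-terminal can be added: every production for the remaining non-terminals contains a terminal or a non-nullable non-terminal.
Nullable = { 'X' }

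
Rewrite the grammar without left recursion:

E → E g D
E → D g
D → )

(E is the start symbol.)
E is directly left-recursive. The standard transformation for
  A → A α₁ | ... | A α_m | β₁ | ... | β_n
is
  A  → β₁ A' | ... | β_n A'
  A' → α₁ A' | ... | α_m A' | ε

E → D g becomes E → D g E'
E → E g D becomes E' → g D E'
Add E' → ε

Productions for other non-terminals are unchanged:
  D → )

Resulting grammar:
E → D g E'
E' → g D E'
E' → ε
D → )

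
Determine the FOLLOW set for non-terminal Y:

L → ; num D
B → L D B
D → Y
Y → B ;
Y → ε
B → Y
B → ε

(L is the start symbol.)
{ $, ';' }

In D → Y: Y is at the end, add FOLLOW(D)
In B → Y: Y is at the end, add FOLLOW(B)

The FOLLOW sets referred to above (computed the same way, to a fixed point):
  FOLLOW(D) = { $, ';' }
  FOLLOW(B) = { ';' }

Taking the union: FOLLOW(Y) = { $, ';' }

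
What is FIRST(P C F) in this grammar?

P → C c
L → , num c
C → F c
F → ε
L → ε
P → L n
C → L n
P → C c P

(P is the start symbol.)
{ ',', 'c', 'n' }

FIRST sets of the non-terminals involved (from the grammar, by fixed-point iteration):
  FIRST(P) = { ',', 'c', 'n' }

To compute FIRST(P C F), process the symbols left to right:
Symbol P is a non-terminal. Add FIRST(P) \ {ε} = { ',', 'c', 'n' }
P is not nullable (ε ∉ FIRST(P)), so stop here.
FIRST(P C F) = { ',', 'c', 'n' }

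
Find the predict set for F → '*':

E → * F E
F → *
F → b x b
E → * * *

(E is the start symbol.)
{ '*' }

PREDICT(F → '*') = (FIRST(RHS) \ {ε}) ∪ (FOLLOW(F) if ε ∈ FIRST(RHS), i.e. RHS ⇒* ε)
FIRST('*') = { '*' }
ε ∉ FIRST('*'), so FOLLOW(F) is not added.
PREDICT(F → '*') = { '*' }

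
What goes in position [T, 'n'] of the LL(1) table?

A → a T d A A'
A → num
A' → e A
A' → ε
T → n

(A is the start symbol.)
To find M[T, 'n'], we find productions for T where 'n' is in the predict set (PREDICT(N → α) = (FIRST(α) \ {ε}) ∪ (FOLLOW(N) if α ⇒* ε)).

T → n: PREDICT = { 'n' }
  'n' is in predict set, so this production goes in M[T, 'n']

M[T, 'n'] = T → n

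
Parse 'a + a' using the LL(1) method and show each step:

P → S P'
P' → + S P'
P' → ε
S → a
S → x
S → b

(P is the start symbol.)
LL(1) parsing maintains a stack (initially the start symbol over $) and the input. At each step: if the stack top is a terminal, match it against the current input token; if it is a non-terminal N, replace it with the RHS of M[N, lookahead] (the unique production whose predict set contains the lookahead).

Stack is shown with the top on the left.

Stack     Input    Action
-------------------------
P $       a + a $  output P → S P'
S P' $    a + a $  output S → a
a P' $    a + a $  match 'a'
P' $      + a $    output P' → + S P'
+ S P' $  + a $    match '+'
S P' $    a $      output S → a
a P' $    a $      match 'a'
P' $      $        output P' → ε
$         $        accept

The string is accepted.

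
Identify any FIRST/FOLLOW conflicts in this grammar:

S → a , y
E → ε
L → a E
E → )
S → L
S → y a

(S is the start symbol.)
No FIRST/FOLLOW conflicts.

Nullable non-terminals: E.

E: nullable alternative(s) E → ε; FOLLOW(E) = { $ }
  E → ε: FIRST \ {ε} = { } — this is the only nullable alternative, skip
  E → ): FIRST \ {ε} = { ')' } — disjoint from FOLLOW(E)

L, S have no nullable alternative, so no FIRST/FOLLOW check is needed there.

No FIRST/FOLLOW conflicts found.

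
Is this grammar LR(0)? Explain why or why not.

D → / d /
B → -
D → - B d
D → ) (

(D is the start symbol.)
Yes, the grammar is LR(0)

A grammar is LR(0) if no state in the canonical LR(0) collection has:
  - both a shift item (dot before a terminal) and a complete item (shift-reduce conflict), or
  - two or more complete items (reduce-reduce conflict; the accept item [D' → D .] counts as a complete item here).

Augment with D' → D and build the canonical LR(0) collection (I0 = CLOSURE({[D' → . D]}), then GOTO on every symbol after a dot until no new states appear). It has 11 states:
  I0: { [D → . ) (], [D → . - B d], [D → . / d /], [D' → . D] }  — shift
  I1: { [D → ) . (] }  — shift
  I2: { [B → . -], [D → - . B d] }  — shift
  I3: { [D → / . d /] }  — shift
  I4: { [D' → D .] }  — accept
  I5: { [D → / d . /] }  — shift
  I6: { [D → / d / .] }  — reduce
  I7: { [B → - .] }  — reduce
  I8: { [D → - B . d] }  — shift
  I9: { [D → - B d .] }  — reduce
  I10: { [D → ) ( .] }  — reduce

Every state is either a pure shift/goto state or contains exactly one complete item and nothing to shift — no conflicts. The grammar is LR(0).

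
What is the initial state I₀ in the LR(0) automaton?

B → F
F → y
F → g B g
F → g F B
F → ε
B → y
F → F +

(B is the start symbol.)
{ [B → . F], [B → . y], [B' → . B], [F → . F +], [F → . g B g], [F → . g F B], [F → . y], [F → .] }

First, augment the grammar with B' → B
I₀ = CLOSURE({ [B' → . B] }):
  [B' → . B] has the dot before B: add [B → . F], [B → . y]
  [B → . F] has the dot before F: add [F → . y], [F → . g B g], [F → . g F B], [F → .], [F → . F +]
No further items can be added.

I₀ = { [B → . F], [B → . y], [B' → . B], [F → . F +], [F → . g B g], [F → . g F B], [F → . y], [F → .] }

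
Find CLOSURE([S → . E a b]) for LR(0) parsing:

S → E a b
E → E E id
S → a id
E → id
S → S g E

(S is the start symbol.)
{ [E → . E E id], [E → . id], [S → . E a b] }

To compute CLOSURE, for each item [A → α.Bβ] where B is a non-terminal, add [B → .γ] for all productions B → γ; repeat for the newly added items until nothing changes.

Start with: [S → . E a b]
  [S → . E a b] has the dot before E: add [E → . E E id], [E → . id]
No further items can be added.

CLOSURE = { [E → . E E id], [E → . id], [S → . E a b] }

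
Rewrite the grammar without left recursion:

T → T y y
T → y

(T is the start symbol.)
T → y T'
T' → y y T'
T' → ε

T is directly left-recursive. The standard transformation for
  A → A α₁ | ... | A α_m | β₁ | ... | β_n
is
  A  → β₁ A' | ... | β_n A'
  A' → α₁ A' | ... | α_m A' | ε

T → y becomes T → y T'
T → T y y becomes T' → y y T'
Add T' → ε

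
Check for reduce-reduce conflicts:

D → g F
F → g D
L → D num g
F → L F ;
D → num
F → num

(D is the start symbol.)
Yes — I8: [D → num .] vs [F → num .]

A reduce-reduce conflict occurs when an LR(0) state has two complete items [A → α .] and [B → β .] — both call for a reduction, and with no lookahead the parser cannot choose between them.

Augment with D' → D and build the canonical LR(0) collection (I0 = CLOSURE({[D' → . D]}), then GOTO on every symbol after a dot until no new states appear). It has 14 states:
  I0: { [D → . g F], [D → . num], [D' → . D] }  — shift
  I1: { [D' → D .] }  — accept
  I2: { [D → . g F], [D → . num], [D → g . F], [F → . L F ;], [F → . g D], [F → . num], [L → . D num g] }  — shift
  I3: { [D → num .] }  — reduce
  I4: { [L → D . num g] }  — shift
  I5: { [D → g F .] }  — reduce
  I6: { [D → . g F], [D → . num], [F → . L F ;], [F → . g D], [F → . num], [F → L . F ;], [L → . D num g] }  — shift
  I7: { [D → . g F], [D → . num], [D → g . F], [F → . L F ;], [F → . g D], [F → . num], [F → g . D], [L → . D num g] }  — shift
  I8: { [D → num .], [F → num .] }  — 2 reduces
  I9: { [F → g D .], [L → D . num g] }  — shift, reduce
  I10: { [L → D num . g] }  — shift
  I11: { [L → D num g .] }  — reduce
  I12: { [F → L F . ;] }  — shift
  I13: { [F → L F ; .] }  — reduce

I8 contains complete items [D → num .], [F → num .] — reduce-reduce conflict.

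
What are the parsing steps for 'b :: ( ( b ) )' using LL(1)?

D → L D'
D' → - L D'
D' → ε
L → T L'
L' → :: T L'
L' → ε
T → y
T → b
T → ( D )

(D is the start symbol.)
Stack is shown with the top on the left.

Stack                      Input             Action
---------------------------------------------------
D $                        b :: ( ( b ) ) $  output D → L D'
L D' $                     b :: ( ( b ) ) $  output L → T L'
T L' D' $                  b :: ( ( b ) ) $  output T → b
b L' D' $                  b :: ( ( b ) ) $  match 'b'
L' D' $                    :: ( ( b ) ) $    output L' → :: T L'
:: T L' D' $               :: ( ( b ) ) $    match '::'
T L' D' $                  ( ( b ) ) $       output T → ( D )
( D ) L' D' $              ( ( b ) ) $       match '('
D ) L' D' $                ( b ) ) $         output D → L D'
L D' ) L' D' $             ( b ) ) $         output L → T L'
T L' D' ) L' D' $          ( b ) ) $         output T → ( D )
( D ) L' D' ) L' D' $      ( b ) ) $         match '('
D ) L' D' ) L' D' $        b ) ) $           output D → L D'
L D' ) L' D' ) L' D' $     b ) ) $           output L → T L'
T L' D' ) L' D' ) L' D' $  b ) ) $           output T → b
b L' D' ) L' D' ) L' D' $  b ) ) $           match 'b'
L' D' ) L' D' ) L' D' $    ) ) $             output L' → ε
D' ) L' D' ) L' D' $       ) ) $             output D' → ε
) L' D' ) L' D' $          ) ) $             match ')'
L' D' ) L' D' $            ) $               output L' → ε
D' ) L' D' $               ) $               output D' → ε
) L' D' $                  ) $               match ')'
L' D' $                    $                 output L' → ε
D' $                       $                 output D' → ε
$                          $                 accept

The string is accepted.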